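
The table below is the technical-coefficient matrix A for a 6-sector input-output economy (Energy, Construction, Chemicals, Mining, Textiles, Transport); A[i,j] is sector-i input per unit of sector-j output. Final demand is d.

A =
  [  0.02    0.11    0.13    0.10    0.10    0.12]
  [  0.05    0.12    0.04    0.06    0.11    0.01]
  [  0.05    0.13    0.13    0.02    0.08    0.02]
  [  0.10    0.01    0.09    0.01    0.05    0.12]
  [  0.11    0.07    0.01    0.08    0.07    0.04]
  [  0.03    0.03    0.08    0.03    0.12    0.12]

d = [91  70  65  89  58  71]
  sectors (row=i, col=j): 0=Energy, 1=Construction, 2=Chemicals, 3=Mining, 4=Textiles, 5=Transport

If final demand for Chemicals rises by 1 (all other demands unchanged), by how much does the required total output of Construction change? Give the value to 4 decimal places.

0.0848

Form M = I − A:
  [  0.98   -0.11   -0.13   -0.10   -0.10   -0.12]
  [ -0.05    0.88   -0.04   -0.06   -0.11   -0.01]
  [ -0.05   -0.13    0.87   -0.02   -0.08   -0.02]
  [ -0.10   -0.01   -0.09    0.99   -0.05   -0.12]
  [ -0.11   -0.07   -0.01   -0.08    0.93   -0.04]
  [ -0.03   -0.03   -0.08   -0.03   -0.12    0.88]
Leontief inverse L = M⁻¹:
  [  1.0819    0.1882    0.2043    0.1455    0.1876    0.1827]
  [  0.0947    1.1769    0.0848    0.0977    0.1683    0.0492]
  [  0.0950    0.2014    1.1859    0.0593    0.1466    0.0570]
  [  0.1355    0.0655    0.1483    1.0451    0.1132    0.1702]
  [  0.1510    0.1223    0.0617    0.1179    1.1293    0.0908]
  [  0.0740    0.0837    0.1311    0.0654    0.1833    1.1676]
Total output x = L · d:
  x_0 = 1.0819·91 + 0.1882·70 + 0.2043·65 + 0.1455·89 + 0.1876·58 + 0.1827·71 = 161.7142
  x_1 = 0.0947·91 + 1.1769·70 + 0.0848·65 + 0.0977·89 + 0.1683·58 + 0.0492·71 = 118.4682
  x_2 = 0.0950·91 + 0.2014·70 + 1.1859·65 + 0.0593·89 + 0.1466·58 + 0.0570·71 = 117.6553
  x_3 = 0.1355·91 + 0.0655·70 + 0.1483·65 + 1.0451·89 + 0.1132·58 + 0.1702·71 = 138.2211
  x_4 = 0.1510·91 + 0.1223·70 + 0.0617·65 + 0.1179·89 + 1.1293·58 + 0.0908·71 = 108.7467
  x_5 = 0.0740·91 + 0.0837·70 + 0.1311·65 + 0.0654·89 + 0.1833·58 + 1.1676·71 = 120.4706
Δx_1 = L[1,2] · Δd_2 = 0.0848 · 1 = 0.0848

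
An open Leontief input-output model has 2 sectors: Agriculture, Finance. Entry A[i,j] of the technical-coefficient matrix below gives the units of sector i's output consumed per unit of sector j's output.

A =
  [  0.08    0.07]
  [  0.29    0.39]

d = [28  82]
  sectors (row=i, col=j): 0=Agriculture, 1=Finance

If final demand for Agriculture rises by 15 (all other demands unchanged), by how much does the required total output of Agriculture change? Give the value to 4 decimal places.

Form M = I − A:
  [  0.92   -0.07]
  [ -0.29    0.61]
Leontief inverse L = M⁻¹:
  [  1.1278    0.1294]
  [  0.5361    1.7009]
Total output x = L · d:
  x_0 = 1.1278·28 + 0.1294·82 = 42.1889
  x_1 = 0.5361·28 + 1.7009·82 = 154.4833
Δx_0 = L[0,0] · Δd_0 = 1.1278 · 15 = 16.9163

16.9163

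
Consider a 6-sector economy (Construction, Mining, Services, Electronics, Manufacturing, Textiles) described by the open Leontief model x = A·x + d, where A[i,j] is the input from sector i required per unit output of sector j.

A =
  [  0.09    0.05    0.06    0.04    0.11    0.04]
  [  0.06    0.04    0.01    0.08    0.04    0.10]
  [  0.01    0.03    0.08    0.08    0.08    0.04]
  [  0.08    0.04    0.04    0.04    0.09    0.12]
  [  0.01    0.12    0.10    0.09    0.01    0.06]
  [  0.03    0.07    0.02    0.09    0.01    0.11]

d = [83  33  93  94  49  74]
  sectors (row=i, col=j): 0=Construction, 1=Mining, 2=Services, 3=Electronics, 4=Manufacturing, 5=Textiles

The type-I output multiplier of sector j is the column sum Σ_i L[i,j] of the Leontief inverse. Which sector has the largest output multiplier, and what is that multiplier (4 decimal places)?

Textiles (1.7549)

Form M = I − A:
  [  0.91   -0.05   -0.06   -0.04   -0.11   -0.04]
  [ -0.06    0.96   -0.01   -0.08   -0.04   -0.10]
  [ -0.01   -0.03    0.92   -0.08   -0.08   -0.04]
  [ -0.08   -0.04   -0.04    0.96   -0.09   -0.12]
  [ -0.01   -0.12   -0.10   -0.09    0.99   -0.06]
  [ -0.03   -0.07   -0.02   -0.09   -0.01    0.89]
Leontief inverse L = M⁻¹:
  [  1.1175    0.0889    0.0950    0.0834    0.1439    0.0854]
  [  0.0867    1.0711    0.0328    0.1156    0.0675    0.1459]
  [  0.0302    0.0603    1.1080    0.1162    0.1067    0.0808]
  [  0.1086    0.0809    0.0722    1.0865    0.1217    0.1719]
  [  0.0382    0.1501    0.1258    0.1330    1.0438    0.1125]
  [  0.0566    0.0985    0.0394    0.1259    0.0366    1.1584]
Total output x = L · d:
  x_0 = 1.1175·83 + 0.0889·33 + 0.0950·93 + 0.0834·94 + 0.1439·49 + 0.0854·74 = 125.7284
  x_1 = 0.0867·83 + 1.0711·33 + 0.0328·93 + 0.1156·94 + 0.0675·49 + 0.1459·74 = 70.5677
  x_2 = 0.0302·83 + 0.0603·33 + 1.1080·93 + 0.1162·94 + 0.1067·49 + 0.0808·74 = 129.6667
  x_3 = 0.1086·83 + 0.0809·33 + 0.0722·93 + 1.0865·94 + 0.1217·49 + 0.1719·74 = 139.2127
  x_4 = 0.0382·83 + 0.1501·33 + 0.1258·93 + 0.1330·94 + 1.0438·49 + 0.1125·74 = 91.7966
  x_5 = 0.0566·83 + 0.0985·33 + 0.0394·93 + 0.1259·94 + 0.0366·49 + 1.1584·74 = 110.9573
Output multipliers (column sums of L):
  Construction: 1.4378
  Mining: 1.5498
  Services: 1.4732
  Electronics: 1.6605
  Manufacturing: 1.5202
  Textiles: 1.7549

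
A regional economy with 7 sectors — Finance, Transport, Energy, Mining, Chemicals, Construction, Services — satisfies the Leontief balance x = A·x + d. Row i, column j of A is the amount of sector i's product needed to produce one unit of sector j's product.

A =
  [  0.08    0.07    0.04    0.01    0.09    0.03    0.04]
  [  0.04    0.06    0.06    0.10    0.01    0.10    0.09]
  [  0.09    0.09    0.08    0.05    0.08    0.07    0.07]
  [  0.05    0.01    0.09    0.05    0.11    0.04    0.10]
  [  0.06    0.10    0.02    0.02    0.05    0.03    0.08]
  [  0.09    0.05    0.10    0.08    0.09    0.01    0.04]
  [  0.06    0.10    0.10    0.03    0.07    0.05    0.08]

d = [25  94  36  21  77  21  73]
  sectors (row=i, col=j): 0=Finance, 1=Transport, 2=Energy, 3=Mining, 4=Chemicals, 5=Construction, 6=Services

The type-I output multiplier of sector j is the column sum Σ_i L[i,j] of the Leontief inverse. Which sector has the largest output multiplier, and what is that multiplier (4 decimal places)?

Services (1.9016)

Form M = I − A:
  [  0.92   -0.07   -0.04   -0.01   -0.09   -0.03   -0.04]
  [ -0.04    0.94   -0.06   -0.10   -0.01   -0.10   -0.09]
  [ -0.09   -0.09    0.92   -0.05   -0.08   -0.07   -0.07]
  [ -0.05   -0.01   -0.09    0.95   -0.11   -0.04   -0.10]
  [ -0.06   -0.10   -0.02   -0.02    0.95   -0.03   -0.08]
  [ -0.09   -0.05   -0.10   -0.08   -0.09    0.99   -0.04]
  [ -0.06   -0.10   -0.10   -0.03   -0.07   -0.05    0.92]
Leontief inverse L = M⁻¹:
  [  1.1219    0.1177    0.0790    0.0389    0.1307    0.0613    0.0846]
  [  0.0967    1.1156    0.1241    0.1430    0.0723    0.1400    0.1507]
  [  0.1538    0.1582    1.1441    0.0957    0.1448    0.1167    0.1373]
  [  0.1050    0.0720    0.1446    1.0840    0.1674    0.0775    0.1584]
  [  0.1011    0.1471    0.0636    0.0522    1.0906    0.0640    0.1269]
  [  0.1449    0.1089    0.1530    0.1158    0.1480    1.0505    0.0997]
  [  0.1194    0.1656    0.1609    0.0741    0.1286    0.0964    1.1440]
Total output x = L · d:
  x_0 = 1.1219·25 + 0.1177·94 + 0.0790·36 + 0.0389·21 + 0.1307·77 + 0.0613·21 + 0.0846·73 = 60.2968
  x_1 = 0.0967·25 + 1.1156·94 + 0.1241·36 + 0.1430·21 + 0.0723·77 + 0.1400·21 + 0.1507·73 = 134.2614
  x_2 = 0.1538·25 + 0.1582·94 + 1.1441·36 + 0.0957·21 + 0.1448·77 + 0.1167·21 + 0.1373·73 = 85.5427
  x_3 = 0.1050·25 + 0.0720·94 + 0.1446·36 + 1.0840·21 + 0.1674·77 + 0.0775·21 + 0.1584·73 = 63.4390
  x_4 = 0.1011·25 + 0.1471·94 + 0.0636·36 + 0.0522·21 + 1.0906·77 + 0.0640·21 + 0.1269·73 = 114.3229
  x_5 = 0.1449·25 + 0.1089·94 + 0.1530·36 + 0.1158·21 + 0.1480·77 + 1.0505·21 + 0.0997·73 = 62.5371
  x_6 = 0.1194·25 + 0.1656·94 + 0.1609·36 + 0.0741·21 + 0.1286·77 + 0.0964·21 + 1.1440·73 = 121.3379
Output multipliers (column sums of L):
  Finance: 1.8429
  Transport: 1.8851
  Energy: 1.8691
  Mining: 1.6038
  Chemicals: 1.8825
  Construction: 1.6064
  Services: 1.9016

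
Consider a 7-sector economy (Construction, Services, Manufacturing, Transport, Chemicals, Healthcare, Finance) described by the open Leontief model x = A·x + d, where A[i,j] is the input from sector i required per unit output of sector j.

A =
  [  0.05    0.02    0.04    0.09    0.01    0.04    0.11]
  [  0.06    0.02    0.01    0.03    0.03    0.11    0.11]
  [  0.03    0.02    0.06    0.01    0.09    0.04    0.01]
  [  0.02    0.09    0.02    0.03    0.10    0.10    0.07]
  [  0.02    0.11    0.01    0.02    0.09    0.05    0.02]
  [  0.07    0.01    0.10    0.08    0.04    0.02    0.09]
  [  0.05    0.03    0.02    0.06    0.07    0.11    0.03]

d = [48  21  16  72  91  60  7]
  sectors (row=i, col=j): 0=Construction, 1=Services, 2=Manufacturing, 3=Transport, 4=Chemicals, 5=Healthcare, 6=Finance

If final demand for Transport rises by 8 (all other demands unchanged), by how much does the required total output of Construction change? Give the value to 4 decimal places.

Form M = I − A:
  [  0.95   -0.02   -0.04   -0.09   -0.01   -0.04   -0.11]
  [ -0.06    0.98   -0.01   -0.03   -0.03   -0.11   -0.11]
  [ -0.03   -0.02    0.94   -0.01   -0.09   -0.04   -0.01]
  [ -0.02   -0.09   -0.02    0.97   -0.10   -0.10   -0.07]
  [ -0.02   -0.11   -0.01   -0.02    0.91   -0.05   -0.02]
  [ -0.07   -0.01   -0.10   -0.08   -0.04    0.98   -0.09]
  [ -0.05   -0.03   -0.02   -0.06   -0.07   -0.11    0.97]
Leontief inverse L = M⁻¹:
  [  1.0745    0.0446    0.0610    0.1184    0.0471    0.0821    0.1447]
  [  0.0884    1.0420    0.0358    0.0635    0.0638    0.1484    0.1482]
  [  0.0457    0.0399    1.0753    0.0260    0.1161    0.0623    0.0308]
  [  0.0510    0.1202    0.0454    1.0617    0.1408    0.1456    0.1129]
  [  0.0428    0.1334    0.0263    0.0418    1.1189    0.0852    0.0542]
  [  0.0952    0.0384    0.1234    0.1084    0.0827    1.0629    0.1246]
  [  0.0761    0.0568    0.0451    0.0896    0.1056    0.1458    1.0686]
Total output x = L · d:
  x_0 = 1.0745·48 + 0.0446·21 + 0.0610·16 + 0.1184·72 + 0.0471·91 + 0.0821·60 + 0.1447·7 = 72.2340
  x_1 = 0.0884·48 + 1.0420·21 + 0.0358·16 + 0.0635·72 + 0.0638·91 + 0.1484·60 + 0.1482·7 = 47.0132
  x_2 = 0.0457·48 + 0.0399·21 + 1.0753·16 + 0.0260·72 + 0.1161·91 + 0.0623·60 + 0.0308·7 = 36.6252
  x_3 = 0.0510·48 + 0.1202·21 + 0.0454·16 + 1.0617·72 + 0.1408·91 + 0.1456·60 + 0.1129·7 = 104.4854
  x_4 = 0.0428·48 + 0.1334·21 + 0.0263·16 + 0.0418·72 + 1.1189·91 + 0.0852·60 + 0.0542·7 = 115.5995
  x_5 = 0.0952·48 + 0.0384·21 + 0.1234·16 + 0.1084·72 + 0.0827·91 + 1.0629·60 + 0.1246·7 = 87.3255
  x_6 = 0.0761·48 + 0.0568·21 + 0.0451·16 + 0.0896·72 + 0.1056·91 + 0.1458·60 + 1.0686·7 = 37.8572
Δx_0 = L[0,3] · Δd_3 = 0.1184 · 8 = 0.9472

0.9472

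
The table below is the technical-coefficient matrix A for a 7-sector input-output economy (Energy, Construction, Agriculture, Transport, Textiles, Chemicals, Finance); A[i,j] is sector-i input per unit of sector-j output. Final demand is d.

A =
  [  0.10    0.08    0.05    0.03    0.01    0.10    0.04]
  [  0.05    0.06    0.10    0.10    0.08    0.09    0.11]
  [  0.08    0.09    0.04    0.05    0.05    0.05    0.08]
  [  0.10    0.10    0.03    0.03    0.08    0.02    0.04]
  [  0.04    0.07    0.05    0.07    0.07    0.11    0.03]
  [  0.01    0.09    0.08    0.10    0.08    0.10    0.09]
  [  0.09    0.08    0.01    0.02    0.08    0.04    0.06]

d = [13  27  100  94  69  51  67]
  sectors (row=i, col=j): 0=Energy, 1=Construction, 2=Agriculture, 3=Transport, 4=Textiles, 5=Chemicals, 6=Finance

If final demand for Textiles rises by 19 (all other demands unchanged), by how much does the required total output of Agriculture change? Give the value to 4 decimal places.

Form M = I − A:
  [  0.90   -0.08   -0.05   -0.03   -0.01   -0.10   -0.04]
  [ -0.05    0.94   -0.10   -0.10   -0.08   -0.09   -0.11]
  [ -0.08   -0.09    0.96   -0.05   -0.05   -0.05   -0.08]
  [ -0.10   -0.10   -0.03    0.97   -0.08   -0.02   -0.04]
  [ -0.04   -0.07   -0.05   -0.07    0.93   -0.11   -0.03]
  [ -0.01   -0.09   -0.08   -0.10   -0.08    0.90   -0.09]
  [ -0.09   -0.08   -0.01   -0.02   -0.08   -0.04    0.94]
Leontief inverse L = M⁻¹:
  [  1.1499    0.1429    0.0946    0.0779    0.0583    0.1604    0.0942]
  [  0.1223    1.1491    0.1549    0.1622    0.1524    0.1674    0.1806]
  [  0.1351    0.1554    1.0840    0.0977    0.1026    0.1115    0.1343]
  [  0.1500    0.1585    0.0720    1.0748    0.1260    0.0797    0.0885]
  [  0.0905    0.1379    0.0969    0.1229    1.1262    0.1734    0.0860]
  [  0.0753    0.1737    0.1344    0.1624    0.1516    1.1735    0.1591]
  [  0.1360    0.1356    0.0493    0.0625    0.1246    0.0972    1.1056]
Total output x = L · d:
  x_0 = 1.1499·13 + 0.1429·27 + 0.0946·100 + 0.0779·94 + 0.0583·69 + 0.1604·51 + 0.0942·67 = 54.1046
  x_1 = 0.1223·13 + 1.1491·27 + 0.1549·100 + 0.1622·94 + 0.1524·69 + 0.1674·51 + 0.1806·67 = 94.5048
  x_2 = 0.1351·13 + 0.1554·27 + 1.0840·100 + 0.0977·94 + 0.1026·69 + 0.1115·51 + 0.1343·67 = 145.3035
  x_3 = 0.1500·13 + 0.1585·27 + 0.0720·100 + 1.0748·94 + 0.1260·69 + 0.0797·51 + 0.0885·67 = 133.1533
  x_4 = 0.0905·13 + 0.1379·27 + 0.0969·100 + 0.1229·94 + 1.1262·69 + 0.1734·51 + 0.0860·67 = 118.4619
  x_5 = 0.0753·13 + 0.1737·27 + 0.1344·100 + 0.1624·94 + 0.1516·69 + 1.1735·51 + 0.1591·67 = 115.3458
  x_6 = 0.1360·13 + 0.1356·27 + 0.0493·100 + 0.0625·94 + 0.1246·69 + 0.0972·51 + 1.1056·67 = 103.8688
Δx_2 = L[2,4] · Δd_4 = 0.1026 · 19 = 1.9503

1.9503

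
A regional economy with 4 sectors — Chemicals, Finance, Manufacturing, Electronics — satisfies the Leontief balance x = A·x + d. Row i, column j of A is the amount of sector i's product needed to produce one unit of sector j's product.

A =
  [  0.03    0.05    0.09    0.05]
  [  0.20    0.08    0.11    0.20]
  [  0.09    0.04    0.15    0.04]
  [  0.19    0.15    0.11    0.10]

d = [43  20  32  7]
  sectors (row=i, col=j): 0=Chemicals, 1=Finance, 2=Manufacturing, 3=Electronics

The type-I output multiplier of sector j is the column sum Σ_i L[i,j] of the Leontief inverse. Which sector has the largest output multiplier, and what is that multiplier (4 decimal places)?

Chemicals (1.8311)

Form M = I − A:
  [  0.97   -0.05   -0.09   -0.05]
  [ -0.20    0.92   -0.11   -0.20]
  [ -0.09   -0.04    0.85   -0.04]
  [ -0.19   -0.15   -0.11    0.90]
Leontief inverse L = M⁻¹:
  [  1.0758    0.0779    0.1347    0.0831]
  [  0.3155    1.1602    0.2204    0.2851]
  [  0.1427    0.0731    1.2111    0.0780]
  [  0.2971    0.2187    0.2132    1.1857]
Total output x = L · d:
  x_0 = 1.0758·43 + 0.0779·20 + 0.1347·32 + 0.0831·7 = 52.7073
  x_1 = 0.3155·43 + 1.1602·20 + 0.2204·32 + 0.2851·7 = 45.8213
  x_2 = 0.1427·43 + 0.0731·20 + 1.2111·32 + 0.0780·7 = 46.9029
  x_3 = 0.2971·43 + 0.2187·20 + 0.2132·32 + 1.1857·7 = 32.2743
Output multipliers (column sums of L):
  Chemicals: 1.8311
  Finance: 1.5299
  Manufacturing: 1.7795
  Electronics: 1.6319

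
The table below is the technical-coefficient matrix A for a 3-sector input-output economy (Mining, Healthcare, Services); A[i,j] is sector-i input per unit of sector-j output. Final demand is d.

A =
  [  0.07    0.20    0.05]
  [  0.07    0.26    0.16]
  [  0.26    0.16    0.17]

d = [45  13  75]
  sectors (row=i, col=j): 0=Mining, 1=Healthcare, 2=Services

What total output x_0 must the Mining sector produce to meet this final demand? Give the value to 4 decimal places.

Form M = I − A:
  [  0.93   -0.20   -0.05]
  [ -0.07    0.74   -0.16]
  [ -0.26   -0.16    0.83]
Leontief inverse L = M⁻¹:
  [  1.1379    0.3364    0.1334]
  [  0.1927    1.4671    0.2944]
  [  0.3936    0.3882    1.3034]
Total output x = L · d:
  x_0 = 1.1379·45 + 0.3364·13 + 0.1334·75 = 65.5818
  x_1 = 0.1927·45 + 1.4671·13 + 0.2944·75 = 49.8276
  x_2 = 0.3936·45 + 0.3882·13 + 1.3034·75 = 120.5104

65.5818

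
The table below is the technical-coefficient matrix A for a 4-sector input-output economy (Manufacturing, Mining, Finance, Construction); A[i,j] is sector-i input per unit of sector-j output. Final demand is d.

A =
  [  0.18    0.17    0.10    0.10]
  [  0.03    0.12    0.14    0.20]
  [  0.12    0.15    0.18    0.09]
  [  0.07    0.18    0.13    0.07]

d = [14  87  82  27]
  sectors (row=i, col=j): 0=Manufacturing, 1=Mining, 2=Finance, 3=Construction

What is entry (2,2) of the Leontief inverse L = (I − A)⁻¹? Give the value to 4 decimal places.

L[2,2] = 1.3363

Form M = I − A:
  [  0.82   -0.17   -0.10   -0.10]
  [ -0.03    0.88   -0.14   -0.20]
  [ -0.12   -0.15    0.82   -0.09]
  [ -0.07   -0.18   -0.13    0.93]
Leontief inverse L = M⁻¹:
  [  1.2891    0.3405    0.2528    0.2363]
  [  0.1142    1.2701    0.2803    0.3126]
  [  0.2261    0.3168    1.3363    0.2218]
  [  0.1507    0.3157    0.2601    1.1845]
Total output x = L · d:
  x_0 = 1.2891·14 + 0.3405·87 + 0.2528·82 + 0.2363·27 = 74.7779
  x_1 = 0.1142·14 + 1.2701·87 + 0.2803·82 + 0.3126·27 = 143.5258
  x_2 = 0.2261·14 + 0.3168·87 + 1.3363·82 + 0.2218·27 = 146.2955
  x_3 = 0.1507·14 + 0.3157·87 + 0.2601·82 + 1.1845·27 = 82.8898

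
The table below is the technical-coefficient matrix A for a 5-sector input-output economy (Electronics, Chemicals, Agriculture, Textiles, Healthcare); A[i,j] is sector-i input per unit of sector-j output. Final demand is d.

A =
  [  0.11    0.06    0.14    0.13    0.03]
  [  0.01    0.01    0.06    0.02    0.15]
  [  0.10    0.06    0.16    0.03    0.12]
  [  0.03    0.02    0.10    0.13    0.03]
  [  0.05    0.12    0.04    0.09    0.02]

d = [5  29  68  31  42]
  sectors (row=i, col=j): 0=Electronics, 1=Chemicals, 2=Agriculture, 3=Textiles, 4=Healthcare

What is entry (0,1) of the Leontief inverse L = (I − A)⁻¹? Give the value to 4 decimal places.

Form M = I − A:
  [  0.89   -0.06   -0.14   -0.13   -0.03]
  [ -0.01    0.99   -0.06   -0.02   -0.15]
  [ -0.10   -0.06    0.84   -0.03   -0.12]
  [ -0.03   -0.02   -0.10    0.87   -0.03]
  [ -0.05   -0.12   -0.04   -0.09    0.98]
Leontief inverse L = M⁻¹:
  [  1.1615    0.0983    0.2275    0.1924    0.0843]
  [  0.0337    1.0399    0.0941    0.0501    0.1732]
  [  0.1536    0.1077    1.2424    0.0865    0.1760]
  [  0.0611    0.0445    0.1559    1.1715    0.0636]
  [  0.0753    0.1408    0.0882    0.1271    1.0590]
Total output x = L · d:
  x_0 = 1.1615·5 + 0.0983·29 + 0.2275·68 + 0.1924·31 + 0.0843·42 = 33.6361
  x_1 = 0.0337·5 + 1.0399·29 + 0.0941·68 + 0.0501·31 + 0.1732·42 = 45.5530
  x_2 = 0.1536·5 + 0.1077·29 + 1.2424·68 + 0.0865·31 + 0.1760·42 = 98.4485
  x_3 = 0.0611·5 + 0.0445·29 + 0.1559·68 + 1.1715·31 + 0.0636·42 = 51.1852
  x_4 = 0.0753·5 + 0.1408·29 + 0.0882·68 + 0.1271·31 + 1.0590·42 = 58.8702

L[0,1] = 0.0983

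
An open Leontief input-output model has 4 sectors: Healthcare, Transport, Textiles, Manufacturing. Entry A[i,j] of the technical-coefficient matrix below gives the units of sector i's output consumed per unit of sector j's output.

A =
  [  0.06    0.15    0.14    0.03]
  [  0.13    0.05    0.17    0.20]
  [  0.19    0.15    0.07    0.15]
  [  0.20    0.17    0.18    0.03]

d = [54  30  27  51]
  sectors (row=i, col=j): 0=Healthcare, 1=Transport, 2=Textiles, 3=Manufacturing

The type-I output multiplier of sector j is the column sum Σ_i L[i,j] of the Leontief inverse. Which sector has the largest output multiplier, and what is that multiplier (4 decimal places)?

Healthcare (2.1768)

Form M = I − A:
  [  0.94   -0.15   -0.14   -0.03]
  [ -0.13    0.95   -0.17   -0.20]
  [ -0.19   -0.15    0.93   -0.15]
  [ -0.20   -0.17   -0.18    0.97]
Leontief inverse L = M⁻¹:
  [  1.1743    0.2467    0.2461    0.1252]
  [  0.2981    1.2062    0.3250    0.3082]
  [  0.3458    0.2961    1.2322    0.2623]
  [  0.3585    0.3172    0.3364    1.1594]
Total output x = L · d:
  x_0 = 1.1743·54 + 0.2467·30 + 0.2461·27 + 0.1252·51 = 83.8480
  x_1 = 0.2981·54 + 1.2062·30 + 0.3250·27 + 0.3082·51 = 76.7717
  x_2 = 0.3458·54 + 0.2961·30 + 1.2322·27 + 0.2623·51 = 74.2048
  x_3 = 0.3585·54 + 0.3172·30 + 0.3364·27 + 1.1594·51 = 97.0904
Output multipliers (column sums of L):
  Healthcare: 2.1768
  Transport: 2.0662
  Textiles: 2.1397
  Manufacturing: 1.8551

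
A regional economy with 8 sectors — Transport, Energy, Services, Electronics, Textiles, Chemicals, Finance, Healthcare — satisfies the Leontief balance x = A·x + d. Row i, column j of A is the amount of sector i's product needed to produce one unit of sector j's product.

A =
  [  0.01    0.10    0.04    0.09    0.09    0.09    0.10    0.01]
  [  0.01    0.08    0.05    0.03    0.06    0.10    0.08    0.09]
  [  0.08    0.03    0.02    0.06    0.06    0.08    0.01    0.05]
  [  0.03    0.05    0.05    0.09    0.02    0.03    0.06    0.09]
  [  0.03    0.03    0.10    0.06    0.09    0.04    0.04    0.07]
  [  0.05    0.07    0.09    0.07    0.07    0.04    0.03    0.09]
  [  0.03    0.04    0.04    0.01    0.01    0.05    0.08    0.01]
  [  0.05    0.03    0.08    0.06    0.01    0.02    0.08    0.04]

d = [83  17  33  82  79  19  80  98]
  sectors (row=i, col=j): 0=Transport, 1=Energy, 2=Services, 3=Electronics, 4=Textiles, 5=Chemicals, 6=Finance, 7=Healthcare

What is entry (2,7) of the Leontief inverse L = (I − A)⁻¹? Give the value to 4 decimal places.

Form M = I − A:
  [  0.99   -0.10   -0.04   -0.09   -0.09   -0.09   -0.10   -0.01]
  [ -0.01    0.92   -0.05   -0.03   -0.06   -0.10   -0.08   -0.09]
  [ -0.08   -0.03    0.98   -0.06   -0.06   -0.08   -0.01   -0.05]
  [ -0.03   -0.05   -0.05    0.91   -0.02   -0.03   -0.06   -0.09]
  [ -0.03   -0.03   -0.10   -0.06    0.91   -0.04   -0.04   -0.07]
  [ -0.05   -0.07   -0.09   -0.07   -0.07    0.96   -0.03   -0.09]
  [ -0.03   -0.04   -0.04   -0.01   -0.01   -0.05    0.92   -0.01]
  [ -0.05   -0.03   -0.08   -0.06   -0.01   -0.02   -0.08    0.96]
Leontief inverse L = M⁻¹:
  [  1.0428    0.1481    0.0958    0.1402    0.1355    0.1406    0.1528    0.0675]
  [  0.0435    1.1239    0.1036    0.0768    0.1011    0.1461    0.1300    0.1408]
  [  0.1050    0.0692    1.0640    0.1049    0.0980    0.1177    0.0519    0.0916]
  [  0.0572    0.0862    0.0907    1.1316    0.0500    0.0675    0.1042    0.1305]
  [  0.0626    0.0680    0.1473    0.1075    1.1302    0.0824    0.0832    0.1158]
  [  0.0845    0.1153    0.1422    0.1231    0.1143    1.0893    0.0816    0.1419]
  [  0.0472    0.0653    0.0654    0.0337    0.0325    0.0775    1.1076    0.0344]
  [  0.0743    0.0625    0.1125    0.0957    0.0384    0.0559    0.1177    1.0724]
Total output x = L · d:
  x_0 = 1.0428·83 + 0.1481·17 + 0.0958·33 + 0.1402·82 + 0.1355·79 + 0.1406·19 + 0.1528·80 + 0.0675·98 = 135.9441
  x_1 = 0.0435·83 + 1.1239·17 + 0.1036·33 + 0.0768·82 + 0.1011·79 + 0.1461·19 + 0.1300·80 + 0.1408·98 = 67.4070
  x_2 = 0.1050·83 + 0.0692·17 + 1.0640·33 + 0.1049·82 + 0.0980·79 + 0.1177·19 + 0.0519·80 + 0.0916·98 = 76.7102
  x_3 = 0.0572·83 + 0.0862·17 + 0.0907·33 + 1.1316·82 + 0.0500·79 + 0.0675·19 + 0.1042·80 + 0.1305·98 = 128.3553
  x_4 = 0.0626·83 + 0.0680·17 + 0.1473·33 + 0.1075·82 + 1.1302·79 + 0.0824·19 + 0.0832·80 + 0.1158·98 = 128.8861
  x_5 = 0.0845·83 + 0.1153·17 + 0.1422·33 + 0.1231·82 + 0.1143·79 + 1.0893·19 + 0.0816·80 + 0.1419·98 = 73.9284
  x_6 = 0.0472·83 + 0.0653·17 + 0.0654·33 + 0.0337·82 + 0.0325·79 + 0.0775·19 + 1.1076·80 + 0.0344·98 = 105.9629
  x_7 = 0.0743·83 + 0.0625·17 + 0.1125·33 + 0.0957·82 + 0.0384·79 + 0.0559·19 + 0.1177·80 + 1.0724·98 = 137.3979

L[2,7] = 0.0916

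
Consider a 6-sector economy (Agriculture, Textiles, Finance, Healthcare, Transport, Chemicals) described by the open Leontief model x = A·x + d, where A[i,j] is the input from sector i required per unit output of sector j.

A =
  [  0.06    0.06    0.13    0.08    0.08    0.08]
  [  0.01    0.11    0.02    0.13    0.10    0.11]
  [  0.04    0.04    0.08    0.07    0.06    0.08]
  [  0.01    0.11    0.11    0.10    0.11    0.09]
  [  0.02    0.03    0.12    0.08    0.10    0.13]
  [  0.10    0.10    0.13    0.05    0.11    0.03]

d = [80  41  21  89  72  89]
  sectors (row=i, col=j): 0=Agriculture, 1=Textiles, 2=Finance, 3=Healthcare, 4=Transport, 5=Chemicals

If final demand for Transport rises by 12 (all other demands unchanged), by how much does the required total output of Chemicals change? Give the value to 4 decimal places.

2.3836

Form M = I − A:
  [  0.94   -0.06   -0.13   -0.08   -0.08   -0.08]
  [ -0.01    0.89   -0.02   -0.13   -0.10   -0.11]
  [ -0.04   -0.04    0.92   -0.07   -0.06   -0.08]
  [ -0.01   -0.11   -0.11    0.90   -0.11   -0.09]
  [ -0.02   -0.03   -0.12   -0.08    0.90   -0.13]
  [ -0.10   -0.10   -0.13   -0.05   -0.11    0.97]
Leontief inverse L = M⁻¹:
  [  1.0967    0.1267    0.2205    0.1565    0.1649    0.1596]
  [  0.0441    1.1858    0.1096    0.2115    0.1924    0.1925]
  [  0.0688    0.0921    1.1501    0.1278    0.1257    0.1397]
  [  0.0468    0.1861    0.2046    1.1863    0.2054    0.1794]
  [  0.0588    0.0954    0.2123    0.1523    1.1849    0.2061]
  [  0.1359    0.1681    0.2228    0.1335    0.1986    1.1186]
Total output x = L · d:
  x_0 = 1.0967·80 + 0.1267·41 + 0.2205·21 + 0.1565·89 + 0.1649·72 + 0.1596·89 = 137.5638
  x_1 = 0.0441·80 + 1.1858·41 + 0.1096·21 + 0.2115·89 + 0.1924·72 + 0.1925·89 = 104.2581
  x_2 = 0.0688·80 + 0.0921·41 + 1.1501·21 + 0.1278·89 + 0.1257·72 + 0.1397·89 = 66.2873
  x_3 = 0.0468·80 + 0.1861·41 + 0.2046·21 + 1.1863·89 + 0.2054·72 + 0.1794·89 = 152.0032
  x_4 = 0.0588·80 + 0.0954·41 + 0.2123·21 + 0.1523·89 + 1.1849·72 + 0.2061·89 = 130.2852
  x_5 = 0.1359·80 + 0.1681·41 + 0.2228·21 + 0.1335·89 + 0.1986·72 + 1.1186·89 = 148.1764
Δx_5 = L[5,4] · Δd_4 = 0.1986 · 12 = 2.3836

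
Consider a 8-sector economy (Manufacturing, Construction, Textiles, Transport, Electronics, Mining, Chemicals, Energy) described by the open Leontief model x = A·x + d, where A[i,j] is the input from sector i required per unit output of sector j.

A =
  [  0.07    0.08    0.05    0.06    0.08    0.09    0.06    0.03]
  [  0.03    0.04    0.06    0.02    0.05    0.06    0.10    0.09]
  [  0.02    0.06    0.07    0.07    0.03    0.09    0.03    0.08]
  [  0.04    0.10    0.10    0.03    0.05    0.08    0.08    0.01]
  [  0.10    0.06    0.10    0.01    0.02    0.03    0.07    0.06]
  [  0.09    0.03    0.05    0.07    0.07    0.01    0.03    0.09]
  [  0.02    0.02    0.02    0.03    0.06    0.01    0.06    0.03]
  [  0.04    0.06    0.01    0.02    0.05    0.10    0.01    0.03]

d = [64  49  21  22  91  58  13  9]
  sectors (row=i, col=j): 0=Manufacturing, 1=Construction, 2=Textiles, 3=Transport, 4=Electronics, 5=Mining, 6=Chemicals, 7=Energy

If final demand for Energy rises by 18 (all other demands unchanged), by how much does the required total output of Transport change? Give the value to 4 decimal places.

1.0857

Form M = I − A:
  [  0.93   -0.08   -0.05   -0.06   -0.08   -0.09   -0.06   -0.03]
  [ -0.03    0.96   -0.06   -0.02   -0.05   -0.06   -0.10   -0.09]
  [ -0.02   -0.06    0.93   -0.07   -0.03   -0.09   -0.03   -0.08]
  [ -0.04   -0.10   -0.10    0.97   -0.05   -0.08   -0.08   -0.01]
  [ -0.10   -0.06   -0.10   -0.01    0.98   -0.03   -0.07   -0.06]
  [ -0.09   -0.03   -0.05   -0.07   -0.07    0.99   -0.03   -0.09]
  [ -0.02   -0.02   -0.02   -0.03   -0.06   -0.01    0.94   -0.03]
  [ -0.04   -0.06   -0.01   -0.02   -0.05   -0.10   -0.01    0.97]
Leontief inverse L = M⁻¹:
  [  1.1188    0.1293    0.1032    0.0958    0.1269    0.1398    0.1114    0.0804]
  [  0.0668    1.0780    0.0976    0.0486    0.0882    0.1014    0.1374    0.1298]
  [  0.0591    0.1029    1.1136    0.1014    0.0696    0.1363    0.0697    0.1234]
  [  0.0811    0.1431    0.1482    1.0648    0.0926    0.1257    0.1273    0.0603]
  [  0.1366    0.1020    0.1403    0.0428    1.0608    0.0784    0.1103    0.1020]
  [  0.1300    0.0764    0.0942    0.0989    0.1090    1.0600    0.0711    0.1272]
  [  0.0415    0.0426    0.0440    0.0444    0.0804    0.0325    1.0838    0.0508]
  [  0.0734    0.0896    0.0422    0.0428    0.0801    0.1297    0.0406    1.0637]
Total output x = L · d:
  x_0 = 1.1188·64 + 0.1293·49 + 0.1032·21 + 0.0958·22 + 0.1269·91 + 0.1398·58 + 0.1114·13 + 0.0804·9 = 104.0375
  x_1 = 0.0668·64 + 1.0780·49 + 0.0976·21 + 0.0486·22 + 0.0882·91 + 0.1014·58 + 0.1374·13 + 0.1298·9 = 77.0769
  x_2 = 0.0591·64 + 0.1029·49 + 1.1136·21 + 0.1014·22 + 0.0696·91 + 0.1363·58 + 0.0697·13 + 0.1234·9 = 50.7014
  x_3 = 0.0811·64 + 0.1431·49 + 0.1482·21 + 1.0648·22 + 0.0926·91 + 0.1257·58 + 0.1273·13 + 0.0603·9 = 56.6562
  x_4 = 0.1366·64 + 0.1020·49 + 0.1403·21 + 0.0428·22 + 1.0608·91 + 0.0784·58 + 0.1103·13 + 0.1020·9 = 121.0538
  x_5 = 0.1300·64 + 0.0764·49 + 0.0942·21 + 0.0989·22 + 0.1090·91 + 1.0600·58 + 0.0711·13 + 0.1272·9 = 89.6835
  x_6 = 0.0415·64 + 0.0426·49 + 0.0440·21 + 0.0444·22 + 0.0804·91 + 0.0325·58 + 1.0838·13 + 0.0508·9 = 30.3945
  x_7 = 0.0734·64 + 0.0896·49 + 0.0422·21 + 0.0428·22 + 0.0801·91 + 0.1297·58 + 0.0406·13 + 1.0637·9 = 35.8260
Δx_3 = L[3,7] · Δd_7 = 0.0603 · 18 = 1.0857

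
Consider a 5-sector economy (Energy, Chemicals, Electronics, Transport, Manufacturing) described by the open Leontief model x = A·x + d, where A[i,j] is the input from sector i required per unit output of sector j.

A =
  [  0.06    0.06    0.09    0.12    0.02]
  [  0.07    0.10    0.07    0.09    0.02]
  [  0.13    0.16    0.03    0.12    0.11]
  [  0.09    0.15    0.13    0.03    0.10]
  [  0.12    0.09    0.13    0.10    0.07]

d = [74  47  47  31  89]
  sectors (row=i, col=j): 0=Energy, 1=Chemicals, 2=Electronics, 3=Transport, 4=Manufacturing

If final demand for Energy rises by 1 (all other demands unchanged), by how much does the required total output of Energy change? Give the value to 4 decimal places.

1.1190

Form M = I − A:
  [  0.94   -0.06   -0.09   -0.12   -0.02]
  [ -0.07    0.90   -0.07   -0.09   -0.02]
  [ -0.13   -0.16    0.97   -0.12   -0.11]
  [ -0.09   -0.15   -0.13    0.97   -0.10]
  [ -0.12   -0.09   -0.13   -0.10    0.93]
Leontief inverse L = M⁻¹:
  [  1.1190    0.1361    0.1456    0.1756    0.0631]
  [  0.1257    1.1715    0.1235    0.1455    0.0582]
  [  0.2154    0.2644    1.1198    0.2067    0.1650]
  [  0.1733    0.2493    0.2043    1.1166    0.1533]
  [  0.2053    0.1947    0.2092    0.1857    1.1286]
Total output x = L · d:
  x_0 = 1.1190·74 + 0.1361·47 + 0.1456·47 + 0.1756·31 + 0.0631·89 = 107.1007
  x_1 = 0.1257·74 + 1.1715·47 + 0.1235·47 + 0.1455·31 + 0.0582·89 = 79.8521
  x_2 = 0.2154·74 + 0.2644·47 + 1.1198·47 + 0.2067·31 + 0.1650·89 = 102.0914
  x_3 = 0.1733·74 + 0.2493·47 + 0.2043·47 + 1.1166·31 + 0.1533·89 = 82.3984
  x_4 = 0.2053·74 + 0.1947·47 + 0.2092·47 + 0.1857·31 + 1.1286·89 = 140.3769
Δx_0 = L[0,0] · Δd_0 = 1.1190 · 1 = 1.1190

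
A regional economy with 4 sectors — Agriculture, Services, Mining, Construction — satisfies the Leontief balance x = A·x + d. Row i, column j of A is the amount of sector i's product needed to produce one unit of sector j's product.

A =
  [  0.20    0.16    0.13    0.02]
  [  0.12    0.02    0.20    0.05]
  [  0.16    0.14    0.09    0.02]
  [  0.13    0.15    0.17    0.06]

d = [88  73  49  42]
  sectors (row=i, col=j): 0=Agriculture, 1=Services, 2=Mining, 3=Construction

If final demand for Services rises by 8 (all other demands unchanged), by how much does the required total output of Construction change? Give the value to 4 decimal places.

Form M = I − A:
  [  0.80   -0.16   -0.13   -0.02]
  [ -0.12    0.98   -0.20   -0.05]
  [ -0.16   -0.14    0.91   -0.02]
  [ -0.13   -0.15   -0.17    0.94]
Leontief inverse L = M⁻¹:
  [  1.3496    0.2649    0.2600    0.0483]
  [  0.2364    1.1114    0.2912    0.0703]
  [  0.2797    0.2231    1.1960    0.0433]
  [  0.2749    0.2543    0.2987    1.0896]
Total output x = L · d:
  x_0 = 1.3496·88 + 0.2649·73 + 0.2600·49 + 0.0483·42 = 152.8742
  x_1 = 0.2364·88 + 1.1114·73 + 0.2912·49 + 0.0703·42 = 119.1506
  x_2 = 0.2797·88 + 0.2231·73 + 1.1960·49 + 0.0433·42 = 101.3233
  x_3 = 0.2749·88 + 0.2543·73 + 0.2987·49 + 1.0896·42 = 103.1608
Δx_3 = L[3,1] · Δd_1 = 0.2543 · 8 = 2.0347

2.0347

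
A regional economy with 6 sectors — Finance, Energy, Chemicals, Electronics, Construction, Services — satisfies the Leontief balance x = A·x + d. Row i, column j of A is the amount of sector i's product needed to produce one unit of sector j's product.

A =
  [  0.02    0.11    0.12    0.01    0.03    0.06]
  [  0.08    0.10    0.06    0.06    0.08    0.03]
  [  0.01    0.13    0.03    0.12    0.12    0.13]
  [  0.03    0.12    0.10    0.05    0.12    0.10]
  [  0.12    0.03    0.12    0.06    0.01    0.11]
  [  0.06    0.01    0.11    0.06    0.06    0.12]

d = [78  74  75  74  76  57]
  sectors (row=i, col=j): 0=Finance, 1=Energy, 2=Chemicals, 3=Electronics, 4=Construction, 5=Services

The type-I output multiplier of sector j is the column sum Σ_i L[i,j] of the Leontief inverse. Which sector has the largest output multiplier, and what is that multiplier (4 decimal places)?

Services (2.0117)

Form M = I − A:
  [  0.98   -0.11   -0.12   -0.01   -0.03   -0.06]
  [ -0.08    0.90   -0.06   -0.06   -0.08   -0.03]
  [ -0.01   -0.13    0.97   -0.12   -0.12   -0.13]
  [ -0.03   -0.12   -0.10    0.95   -0.12   -0.10]
  [ -0.12   -0.03   -0.12   -0.06    0.99   -0.11]
  [ -0.06   -0.01   -0.11   -0.06   -0.06    0.88]
Leontief inverse L = M⁻¹:
  [  1.0543    0.1647    0.1697    0.0555    0.0798    0.1188]
  [  0.1213    1.1634    0.1247    0.1048    0.1312    0.0947]
  [  0.0703    0.2032    1.1194    0.1809    0.1896    0.2213]
  [  0.0861    0.1934    0.1818    1.1124    0.1866    0.1891]
  [  0.1562    0.0993    0.1909    0.1116    1.0710    0.1888]
  [  0.0986    0.0698    0.1783    0.1110    0.1164    1.1990]
Total output x = L · d:
  x_0 = 1.0543·78 + 0.1647·74 + 0.1697·75 + 0.0555·74 + 0.0798·76 + 0.1188·57 = 124.0970
  x_1 = 0.1213·78 + 1.1634·74 + 0.1247·75 + 0.1048·74 + 0.1312·76 + 0.0947·57 = 128.0305
  x_2 = 0.0703·78 + 0.2032·74 + 1.1194·75 + 0.1809·74 + 0.1896·76 + 0.2213·57 = 144.8883
  x_3 = 0.0861·78 + 0.1934·74 + 0.1818·75 + 1.1124·74 + 0.1866·76 + 0.1891·57 = 141.9469
  x_4 = 0.1562·78 + 0.0993·74 + 0.1909·75 + 0.1116·74 + 1.0710·76 + 0.1888·57 = 134.2581
  x_5 = 0.0986·78 + 0.0698·74 + 0.1783·75 + 0.1110·74 + 0.1164·76 + 1.1990·57 = 111.6320
Output multipliers (column sums of L):
  Finance: 1.5868
  Energy: 1.8939
  Chemicals: 1.9648
  Electronics: 1.6763
  Construction: 1.7745
  Services: 2.0117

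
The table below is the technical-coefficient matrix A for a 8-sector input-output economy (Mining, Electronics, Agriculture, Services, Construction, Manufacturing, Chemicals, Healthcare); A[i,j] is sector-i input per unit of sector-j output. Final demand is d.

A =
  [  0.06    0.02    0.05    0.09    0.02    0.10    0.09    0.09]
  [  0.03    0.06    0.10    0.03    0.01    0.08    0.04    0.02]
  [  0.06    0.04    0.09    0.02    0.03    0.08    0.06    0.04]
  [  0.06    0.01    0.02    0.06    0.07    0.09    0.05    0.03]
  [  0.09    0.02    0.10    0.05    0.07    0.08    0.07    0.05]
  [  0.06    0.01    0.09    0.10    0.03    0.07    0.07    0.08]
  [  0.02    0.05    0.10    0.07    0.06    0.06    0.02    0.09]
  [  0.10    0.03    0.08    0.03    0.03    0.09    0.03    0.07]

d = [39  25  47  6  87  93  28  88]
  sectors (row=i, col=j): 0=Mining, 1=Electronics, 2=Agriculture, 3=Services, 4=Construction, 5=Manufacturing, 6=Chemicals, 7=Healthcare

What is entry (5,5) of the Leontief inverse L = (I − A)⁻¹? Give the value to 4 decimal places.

L[5,5] = 1.1470

Form M = I − A:
  [  0.94   -0.02   -0.05   -0.09   -0.02   -0.10   -0.09   -0.09]
  [ -0.03    0.94   -0.10   -0.03   -0.01   -0.08   -0.04   -0.02]
  [ -0.06   -0.04    0.91   -0.02   -0.03   -0.08   -0.06   -0.04]
  [ -0.06   -0.01   -0.02    0.94   -0.07   -0.09   -0.05   -0.03]
  [ -0.09   -0.02   -0.10   -0.05    0.93   -0.08   -0.07   -0.05]
  [ -0.06   -0.01   -0.09   -0.10   -0.03    0.93   -0.07   -0.08]
  [ -0.02   -0.05   -0.10   -0.07   -0.06   -0.06    0.98   -0.09]
  [ -0.10   -0.03   -0.08   -0.03   -0.03   -0.09   -0.03    0.93]
Leontief inverse L = M⁻¹:
  [  1.1188    0.0461    0.1228    0.1487    0.0595    0.1781    0.1413    0.1515]
  [  0.0685    1.0808    0.1548    0.0681    0.0344    0.1340    0.0772    0.0596]
  [  0.1062    0.0631    1.1529    0.0656    0.0592    0.1427    0.1034    0.0888]
  [  0.1059    0.0284    0.0762    1.1072    0.1017    0.1497    0.0924    0.0771]
  [  0.1510    0.0476    0.1776    0.1089    1.1099    0.1607    0.1264    0.1125]
  [  0.1184    0.0355    0.1603    0.1550    0.0690    1.1470    0.1211    0.1382]
  [  0.0754    0.0746    0.1676    0.1160    0.0941    0.1306    1.0669    0.1394]
  [  0.1538    0.0535    0.1465    0.0818    0.0614    0.1610    0.0798    1.1251]
Total output x = L · d:
  x_0 = 1.1188·39 + 0.0461·25 + 0.1228·47 + 0.1487·6 + 0.0595·87 + 0.1781·93 + 0.1413·28 + 0.1515·88 = 90.4841
  x_1 = 0.0685·39 + 1.0808·25 + 0.1548·47 + 0.0681·6 + 0.0344·87 + 0.1340·93 + 0.0772·28 + 0.0596·88 = 60.2336
  x_2 = 0.1062·39 + 0.0631·25 + 1.1529·47 + 0.0656·6 + 0.0592·87 + 0.1427·93 + 0.1034·28 + 0.0888·88 = 89.4397
  x_3 = 0.1059·39 + 0.0284·25 + 0.0762·47 + 1.1072·6 + 0.1017·87 + 0.1497·93 + 0.0924·28 + 0.0771·88 = 47.2017
  x_4 = 0.1510·39 + 0.0476·25 + 0.1776·47 + 0.1089·6 + 1.1099·87 + 0.1607·93 + 0.1264·28 + 0.1125·88 = 141.0220
  x_5 = 0.1184·39 + 0.0355·25 + 0.1603·47 + 0.1550·6 + 0.0690·87 + 1.1470·93 + 0.1211·28 + 0.1382·88 = 142.1961
  x_6 = 0.0754·39 + 0.0746·25 + 0.1676·47 + 0.1160·6 + 0.0941·87 + 0.1306·93 + 1.0669·28 + 0.1394·88 = 75.8436
  x_7 = 0.1538·39 + 0.0535·25 + 0.1465·47 + 0.0818·6 + 0.0614·87 + 0.1610·93 + 0.0798·28 + 1.1251·88 = 136.2691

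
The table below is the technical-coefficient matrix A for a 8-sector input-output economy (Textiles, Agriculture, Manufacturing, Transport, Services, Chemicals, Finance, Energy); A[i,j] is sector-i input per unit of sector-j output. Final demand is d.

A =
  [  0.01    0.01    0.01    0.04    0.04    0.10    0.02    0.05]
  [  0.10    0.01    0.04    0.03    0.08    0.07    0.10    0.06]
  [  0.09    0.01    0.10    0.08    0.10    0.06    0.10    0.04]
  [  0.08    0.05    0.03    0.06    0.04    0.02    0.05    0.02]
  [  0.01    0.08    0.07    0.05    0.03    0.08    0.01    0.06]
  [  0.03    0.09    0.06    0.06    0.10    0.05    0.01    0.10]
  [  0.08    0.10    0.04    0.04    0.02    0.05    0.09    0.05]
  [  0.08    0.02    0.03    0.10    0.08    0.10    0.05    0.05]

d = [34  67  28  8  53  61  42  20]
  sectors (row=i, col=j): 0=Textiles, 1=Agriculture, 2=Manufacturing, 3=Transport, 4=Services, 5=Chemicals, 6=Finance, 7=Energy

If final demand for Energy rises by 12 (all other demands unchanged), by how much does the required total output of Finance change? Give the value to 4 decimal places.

1.1554

Form M = I − A:
  [  0.99   -0.01   -0.01   -0.04   -0.04   -0.10   -0.02   -0.05]
  [ -0.10    0.99   -0.04   -0.03   -0.08   -0.07   -0.10   -0.06]
  [ -0.09   -0.01    0.90   -0.08   -0.10   -0.06   -0.10   -0.04]
  [ -0.08   -0.05   -0.03    0.94   -0.04   -0.02   -0.05   -0.02]
  [ -0.01   -0.08   -0.07   -0.05    0.97   -0.08   -0.01   -0.06]
  [ -0.03   -0.09   -0.06   -0.06   -0.10    0.95   -0.01   -0.10]
  [ -0.08   -0.10   -0.04   -0.04   -0.02   -0.05    0.91   -0.05]
  [ -0.08   -0.02   -0.03   -0.10   -0.08   -0.10   -0.05    0.95]
Leontief inverse L = M⁻¹:
  [  1.0375    0.0382    0.0347    0.0711    0.0736    0.1326    0.0414    0.0808]
  [  0.1457    1.0551    0.0798    0.0794    0.1297    0.1296    0.1411    0.1086]
  [  0.1476    0.0619    1.1510    0.1394    0.1597    0.1272    0.1525    0.0946]
  [  0.1146    0.0777    0.0563    1.0927    0.0742    0.0603    0.0816    0.0516]
  [  0.0554    0.1121    0.1067    0.0933    1.0797    0.1269    0.0492    0.1006]
  [  0.0838    0.1302    0.1044    0.1143    0.1578    1.1120    0.0561    0.1494]
  [  0.1316    0.1387    0.0769    0.0858    0.0707    0.1067    1.1374    0.0963]
  [  0.1276    0.0660    0.0709    0.1515    0.1330    0.1576    0.0898    1.0994]
Total output x = L · d:
  x_0 = 1.0375·34 + 0.0382·67 + 0.0347·28 + 0.0711·8 + 0.0736·53 + 0.1326·61 + 0.0414·42 + 0.0808·20 = 54.7227
  x_1 = 0.1457·34 + 1.0551·67 + 0.0798·28 + 0.0794·8 + 0.1297·53 + 0.1296·61 + 0.1411·42 + 0.1086·20 = 101.3906
  x_2 = 0.1476·34 + 0.0619·67 + 1.1510·28 + 0.1394·8 + 0.1597·53 + 0.1272·61 + 0.1525·42 + 0.0946·20 = 67.0258
  x_3 = 0.1146·34 + 0.0777·67 + 0.0563·28 + 1.0927·8 + 0.0742·53 + 0.0603·61 + 0.0816·42 + 0.0516·20 = 31.4888
  x_4 = 0.0554·34 + 0.1121·67 + 0.1067·28 + 0.0933·8 + 1.0797·53 + 0.1269·61 + 0.0492·42 + 0.1006·20 = 82.1740
  x_5 = 0.0838·34 + 0.1302·67 + 0.1044·28 + 0.1143·8 + 0.1578·53 + 1.1120·61 + 0.0561·42 + 0.1494·20 = 96.9461
  x_6 = 0.1316·34 + 0.1387·67 + 0.0769·28 + 0.0858·8 + 0.0707·53 + 0.1067·61 + 1.1374·42 + 0.0963·20 = 76.5575
  x_7 = 0.1276·34 + 0.0660·67 + 0.0709·28 + 0.1515·8 + 0.1330·53 + 0.1576·61 + 0.0898·42 + 1.0994·20 = 54.3807
Δx_6 = L[6,7] · Δd_7 = 0.0963 · 12 = 1.1554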